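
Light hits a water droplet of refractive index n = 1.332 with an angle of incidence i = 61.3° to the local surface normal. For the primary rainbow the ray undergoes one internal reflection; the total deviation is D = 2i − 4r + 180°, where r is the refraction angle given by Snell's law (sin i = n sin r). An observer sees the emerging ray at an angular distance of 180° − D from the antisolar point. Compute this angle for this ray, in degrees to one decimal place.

sin r = sin 61.3° / 1.332 = 0.8771/1.332 = 0.6585; r = 41.19°.
D = 2·61.3° − 4·41.19° + 180° = 122.60° − 164.75° + 180° = 137.85°.
Angle from antisolar point = 180° − D = 42.15°.

42.1°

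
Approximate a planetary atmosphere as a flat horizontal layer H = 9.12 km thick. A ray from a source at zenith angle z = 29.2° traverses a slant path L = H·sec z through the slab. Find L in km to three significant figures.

sec z = 1/cos 29.2° = 1.1456.
L = 9.12 × 1.1456 = 10.448 km.

10.4 km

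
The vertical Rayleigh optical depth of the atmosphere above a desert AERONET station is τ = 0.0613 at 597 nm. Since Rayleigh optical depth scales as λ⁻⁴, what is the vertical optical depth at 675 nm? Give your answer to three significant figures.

0.0375

τ(675 nm) = τ(597 nm) × (597/675)⁴ = 0.0613 × (0.8844)⁴ = 0.0613 × 0.6119 = 0.0375.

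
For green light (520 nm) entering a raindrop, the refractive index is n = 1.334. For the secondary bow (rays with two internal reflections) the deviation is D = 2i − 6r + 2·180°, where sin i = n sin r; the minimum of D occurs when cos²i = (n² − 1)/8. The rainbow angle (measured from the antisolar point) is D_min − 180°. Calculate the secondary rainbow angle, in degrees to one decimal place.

cos²i = (1.77956 − 1)/8 = 0.09744; i = arccos(0.31216) = 71.810°.
sin r = sin 71.810°/1.334 = 0.71217; r = 45.411°.
D_min = 2·71.810° − 6·45.411° + 360° = 231.153°.
Rainbow angle = D_min − 180° = 51.153°.

51.2°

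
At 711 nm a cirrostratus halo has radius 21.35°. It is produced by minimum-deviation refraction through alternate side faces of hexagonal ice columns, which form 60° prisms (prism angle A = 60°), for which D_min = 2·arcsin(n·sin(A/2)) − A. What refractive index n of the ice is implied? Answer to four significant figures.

1.304

Rearranging: n = sin((D_min + A)/2) / sin(A/2).
(D_min + A)/2 = (21.35° + 60°)/2 = 40.675°.
n = sin 40.675° / sin 30° = 0.6518 / 0.5000 = 1.3035.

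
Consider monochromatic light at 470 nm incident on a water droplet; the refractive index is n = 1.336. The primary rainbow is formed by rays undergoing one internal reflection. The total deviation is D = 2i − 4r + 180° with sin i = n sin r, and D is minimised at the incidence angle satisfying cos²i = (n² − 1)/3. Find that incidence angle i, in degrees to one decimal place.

59.2°

cos²i = (1.336² − 1)/3 = (1.78490 − 1)/3 = 0.26163.
cos i = 0.51150, so i = 59.236°.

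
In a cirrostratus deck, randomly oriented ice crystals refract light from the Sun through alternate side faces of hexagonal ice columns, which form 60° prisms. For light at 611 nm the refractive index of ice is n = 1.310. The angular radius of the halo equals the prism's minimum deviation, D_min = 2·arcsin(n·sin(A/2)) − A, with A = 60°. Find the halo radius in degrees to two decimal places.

21.84°

n·sin(A/2) = 1.310 × sin 30° = 1.310 × 0.5000 = 0.6550.
D_min = 2·arcsin(0.6550) − 60° = 2 × 40.920° − 60° = 21.839°.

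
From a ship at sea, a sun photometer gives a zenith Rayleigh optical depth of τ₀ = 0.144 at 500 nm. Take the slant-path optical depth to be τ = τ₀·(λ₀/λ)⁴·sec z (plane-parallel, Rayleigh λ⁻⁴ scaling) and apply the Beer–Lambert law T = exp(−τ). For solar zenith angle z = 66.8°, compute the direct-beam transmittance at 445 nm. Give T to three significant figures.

sec 66.8° = 2.5384.
τ = 0.144 × (500/445)⁴ × 2.5384 = 0.144 × 1.5938 × 2.5384 = 0.5826.
T = exp(−0.5826) = 0.5584.

0.558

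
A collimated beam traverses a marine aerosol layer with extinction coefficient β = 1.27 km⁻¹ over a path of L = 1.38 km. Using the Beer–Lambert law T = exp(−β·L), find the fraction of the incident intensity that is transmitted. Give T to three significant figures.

0.173

τ = β·L = 1.27 × 1.38 = 1.7526.
T = exp(−1.7526) = 0.1733.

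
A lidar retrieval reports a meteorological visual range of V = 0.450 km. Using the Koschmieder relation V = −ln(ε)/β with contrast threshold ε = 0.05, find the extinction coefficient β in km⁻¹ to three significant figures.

β = −ln(0.05) / V = 2.996 / 0.450 = 6.6572 km⁻¹.

6.66 km⁻¹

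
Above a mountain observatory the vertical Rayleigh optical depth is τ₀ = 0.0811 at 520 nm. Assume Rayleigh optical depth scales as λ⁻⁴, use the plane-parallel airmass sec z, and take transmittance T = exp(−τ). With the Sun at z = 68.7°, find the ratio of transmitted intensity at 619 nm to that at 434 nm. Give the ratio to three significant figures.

1.42

Airmass: sec 68.7° = 2.7529.
τ(619 nm) = 0.0811 × (520/619)⁴ × 2.7529 = 0.0811 × 0.4980 × 2.7529 = 0.1112.
τ(434 nm) = 0.0811 × (520/434)⁴ × 2.7529 = 0.0811 × 2.0609 × 2.7529 = 0.4601.
T(619)/T(434) = exp(τ_B − τ_A) = exp(0.3489) = 1.4175.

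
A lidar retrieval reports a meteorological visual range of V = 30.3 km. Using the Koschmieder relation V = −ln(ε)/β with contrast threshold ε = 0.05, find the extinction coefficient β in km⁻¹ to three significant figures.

0.0989 km⁻¹

β = −ln(0.05) / V = 2.996 / 30.3 = 0.0989 km⁻¹.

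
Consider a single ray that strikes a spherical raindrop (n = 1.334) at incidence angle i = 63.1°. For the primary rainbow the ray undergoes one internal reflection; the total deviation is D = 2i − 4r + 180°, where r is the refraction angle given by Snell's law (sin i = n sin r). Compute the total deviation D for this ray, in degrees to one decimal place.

sin r = sin 63.1° / 1.334 = 0.8918/1.334 = 0.6685; r = 41.95°.
D = 2·63.1° − 4·41.95° + 180° = 126.20° − 167.81° + 180° = 138.39°.

138.4°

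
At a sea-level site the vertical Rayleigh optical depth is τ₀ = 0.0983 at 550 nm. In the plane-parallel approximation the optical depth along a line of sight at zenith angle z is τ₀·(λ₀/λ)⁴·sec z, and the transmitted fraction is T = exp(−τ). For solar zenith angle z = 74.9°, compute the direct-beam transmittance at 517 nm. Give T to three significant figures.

sec 74.9° = 3.8387.
τ = 0.0983 × (550/517)⁴ × 3.8387 = 0.0983 × 1.2808 × 3.8387 = 0.4833.
T = exp(−0.4833) = 0.6167.

0.617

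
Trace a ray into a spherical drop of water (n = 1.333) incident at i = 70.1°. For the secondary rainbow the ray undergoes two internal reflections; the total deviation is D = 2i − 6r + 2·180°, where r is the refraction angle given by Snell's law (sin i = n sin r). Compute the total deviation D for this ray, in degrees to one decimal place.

231.0°

sin r = sin 70.1° / 1.333 = 0.9403/1.333 = 0.7054; r = 44.86°.
D = 2·70.1° − 6·44.86° + 2·180° = 140.20° − 269.17° + 360° = 231.03°.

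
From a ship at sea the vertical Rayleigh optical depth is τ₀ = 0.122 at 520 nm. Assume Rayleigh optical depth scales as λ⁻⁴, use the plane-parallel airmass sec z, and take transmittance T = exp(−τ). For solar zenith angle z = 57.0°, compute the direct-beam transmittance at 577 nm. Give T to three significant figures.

sec 57.0° = 1.8361.
τ = 0.122 × (520/577)⁴ × 1.8361 = 0.122 × 0.6596 × 1.8361 = 0.1478.
T = exp(−0.1478) = 0.8626.

0.863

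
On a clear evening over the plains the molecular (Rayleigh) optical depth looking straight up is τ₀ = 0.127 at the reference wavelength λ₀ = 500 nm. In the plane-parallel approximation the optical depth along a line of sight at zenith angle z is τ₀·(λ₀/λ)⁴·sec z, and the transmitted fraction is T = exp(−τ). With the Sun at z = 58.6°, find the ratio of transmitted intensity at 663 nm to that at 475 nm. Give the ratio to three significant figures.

1.25

Airmass: sec 58.6° = 1.9194.
τ(663 nm) = 0.127 × (500/663)⁴ × 1.9194 = 0.127 × 0.3235 × 1.9194 = 0.0788.
τ(475 nm) = 0.127 × (500/475)⁴ × 1.9194 = 0.127 × 1.2277 × 1.9194 = 0.2993.
T(663)/T(475) = exp(τ_B − τ_A) = exp(0.2204) = 1.2466.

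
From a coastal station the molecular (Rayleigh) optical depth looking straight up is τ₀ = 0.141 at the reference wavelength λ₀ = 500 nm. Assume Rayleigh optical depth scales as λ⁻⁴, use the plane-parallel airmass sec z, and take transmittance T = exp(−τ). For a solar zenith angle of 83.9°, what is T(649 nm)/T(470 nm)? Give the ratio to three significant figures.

Airmass: sec 83.9° = 9.4105.
τ(649 nm) = 0.141 × (500/649)⁴ × 9.4105 = 0.141 × 0.3523 × 9.4105 = 0.4674.
τ(470 nm) = 0.141 × (500/470)⁴ × 9.4105 = 0.141 × 1.2808 × 9.4105 = 1.6995.
T(649)/T(470) = exp(τ_B − τ_A) = exp(1.2321) = 3.4283.

3.43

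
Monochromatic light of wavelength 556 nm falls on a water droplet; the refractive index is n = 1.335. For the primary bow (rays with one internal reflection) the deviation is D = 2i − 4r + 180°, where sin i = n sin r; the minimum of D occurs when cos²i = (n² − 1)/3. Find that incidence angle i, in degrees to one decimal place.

59.3°

cos²i = (1.335² − 1)/3 = (1.78222 − 1)/3 = 0.26074.
cos i = 0.51063, so i = 59.294°.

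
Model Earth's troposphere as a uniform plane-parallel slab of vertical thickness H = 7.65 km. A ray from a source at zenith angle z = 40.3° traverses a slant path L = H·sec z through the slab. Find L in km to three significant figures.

10.0 km

sec z = 1/cos 40.3° = 1.3112.
L = 7.65 × 1.3112 = 10.031 km.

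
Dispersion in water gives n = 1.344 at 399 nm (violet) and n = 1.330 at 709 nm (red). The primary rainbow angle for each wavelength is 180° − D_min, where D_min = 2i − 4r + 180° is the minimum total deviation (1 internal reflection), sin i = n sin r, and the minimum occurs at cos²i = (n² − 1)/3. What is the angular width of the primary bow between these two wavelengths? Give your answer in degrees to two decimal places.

At 399 nm (n = 1.344): cos²i = 0.26878 → i = 58.772°, r = 39.512°, D_min = 139.495°, rainbow angle = 40.505°.
At 709 nm (n = 1.330): cos²i = 0.25630 → i = 59.585°, r = 40.422°, D_min = 137.484°, rainbow angle = 42.516°.
Angular width = |40.505° − 42.516°| = 2.011°.

2.01°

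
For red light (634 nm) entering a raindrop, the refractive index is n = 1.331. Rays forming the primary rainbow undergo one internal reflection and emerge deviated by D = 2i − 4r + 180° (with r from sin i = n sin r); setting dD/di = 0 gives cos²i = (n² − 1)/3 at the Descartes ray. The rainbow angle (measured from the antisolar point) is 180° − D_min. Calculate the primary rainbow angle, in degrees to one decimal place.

42.4°

cos²i = (1.77156 − 1)/3 = 0.25719; i = arccos(0.50714) = 59.527°.
sin r = sin 59.527°/1.331 = 0.64753; r = 40.356°.
D_min = 2·59.527° − 4·40.356° + 180° = 137.630°.
Rainbow angle = 180° − D_min = 42.370°.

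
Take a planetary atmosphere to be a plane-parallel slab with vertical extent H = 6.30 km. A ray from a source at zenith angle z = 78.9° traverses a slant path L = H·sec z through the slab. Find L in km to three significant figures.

32.7 km

sec z = 1/cos 78.9° = 5.1942.
L = 6.30 × 5.1942 = 32.724 km.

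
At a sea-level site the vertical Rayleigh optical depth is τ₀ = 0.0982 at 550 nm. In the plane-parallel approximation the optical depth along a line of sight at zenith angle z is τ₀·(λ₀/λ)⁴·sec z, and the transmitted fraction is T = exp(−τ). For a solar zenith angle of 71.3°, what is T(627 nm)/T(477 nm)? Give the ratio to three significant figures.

1.43

Airmass: sec 71.3° = 3.1190.
τ(627 nm) = 0.0982 × (550/627)⁴ × 3.1190 = 0.0982 × 0.5921 × 3.1190 = 0.1813.
τ(477 nm) = 0.0982 × (550/477)⁴ × 3.1190 = 0.0982 × 1.7676 × 3.1190 = 0.5414.
T(627)/T(477) = exp(τ_B − τ_A) = exp(0.3600) = 1.4334.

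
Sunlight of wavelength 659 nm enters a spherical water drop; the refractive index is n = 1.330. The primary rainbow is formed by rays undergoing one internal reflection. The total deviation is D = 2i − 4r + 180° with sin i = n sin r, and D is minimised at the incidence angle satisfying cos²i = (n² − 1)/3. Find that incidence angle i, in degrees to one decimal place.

59.6°

cos²i = (1.330² − 1)/3 = (1.76890 − 1)/3 = 0.25630.
cos i = 0.50626, so i = 59.585°.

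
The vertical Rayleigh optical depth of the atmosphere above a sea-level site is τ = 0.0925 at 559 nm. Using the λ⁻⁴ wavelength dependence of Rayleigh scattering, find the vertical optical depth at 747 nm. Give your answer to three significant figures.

τ(747 nm) = τ(559 nm) × (559/747)⁴ = 0.0925 × (0.7483)⁴ = 0.0925 × 0.3136 = 0.0290.

0.0290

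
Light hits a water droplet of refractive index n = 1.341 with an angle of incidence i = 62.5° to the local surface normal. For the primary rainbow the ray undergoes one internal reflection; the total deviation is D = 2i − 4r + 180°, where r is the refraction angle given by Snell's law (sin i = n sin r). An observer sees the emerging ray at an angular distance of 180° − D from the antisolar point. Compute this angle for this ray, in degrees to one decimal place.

sin r = sin 62.5° / 1.341 = 0.8870/1.341 = 0.6615; r = 41.41°.
D = 2·62.5° − 4·41.41° + 180° = 125.00° − 165.64° + 180° = 139.36°.
Angle from antisolar point = 180° − D = 40.64°.

40.6°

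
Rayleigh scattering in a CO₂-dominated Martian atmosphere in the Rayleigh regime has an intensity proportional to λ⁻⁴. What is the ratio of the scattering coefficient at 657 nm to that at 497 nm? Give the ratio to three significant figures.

0.327

Rayleigh scattering ∝ λ⁻⁴, so the ratio of coefficients is the inverse fourth power of the wavelength ratio.
σ(657)/σ(497) = (497/657)⁴ = (0.7565)⁴ = 0.3275.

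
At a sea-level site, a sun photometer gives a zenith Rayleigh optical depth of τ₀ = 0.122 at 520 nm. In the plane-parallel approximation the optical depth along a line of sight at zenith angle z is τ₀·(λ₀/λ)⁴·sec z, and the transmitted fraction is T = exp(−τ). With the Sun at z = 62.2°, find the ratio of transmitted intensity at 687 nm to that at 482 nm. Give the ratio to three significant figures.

Airmass: sec 62.2° = 2.1441.
τ(687 nm) = 0.122 × (520/687)⁴ × 2.1441 = 0.122 × 0.3282 × 2.1441 = 0.0859.
τ(482 nm) = 0.122 × (520/482)⁴ × 2.1441 = 0.122 × 1.3546 × 2.1441 = 0.3544.
T(687)/T(482) = exp(τ_B − τ_A) = exp(0.2685) = 1.3080.

1.31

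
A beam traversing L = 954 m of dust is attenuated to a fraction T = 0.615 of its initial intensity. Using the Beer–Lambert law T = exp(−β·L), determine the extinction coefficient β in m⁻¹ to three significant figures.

0.000510 m⁻¹

Beer–Lambert: T = exp(−βL) ⇒ β = −ln(T)/L = −ln(0.615)/954 = 0.4861/954 = 0.0005096 m⁻¹.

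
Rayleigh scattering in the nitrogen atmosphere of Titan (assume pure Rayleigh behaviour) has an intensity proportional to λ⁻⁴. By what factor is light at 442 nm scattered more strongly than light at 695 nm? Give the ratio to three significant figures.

6.11

Rayleigh scattering ∝ λ⁻⁴, so the ratio of coefficients is the inverse fourth power of the wavelength ratio.
σ(442)/σ(695) = (695/442)⁴ = (1.5724)⁴ = 6.113.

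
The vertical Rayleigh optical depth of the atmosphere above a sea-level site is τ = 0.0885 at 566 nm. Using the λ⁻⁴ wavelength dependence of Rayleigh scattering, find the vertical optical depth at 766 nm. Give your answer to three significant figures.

0.0264

τ(766 nm) = τ(566 nm) × (566/766)⁴ = 0.0885 × (0.7389)⁴ = 0.0885 × 0.2981 = 0.0264.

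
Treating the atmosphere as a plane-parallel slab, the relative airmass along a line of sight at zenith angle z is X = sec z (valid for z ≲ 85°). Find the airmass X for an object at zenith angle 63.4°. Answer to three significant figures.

2.23

X = sec z = 1/cos 63.4° = 1/0.4478 = 2.2333.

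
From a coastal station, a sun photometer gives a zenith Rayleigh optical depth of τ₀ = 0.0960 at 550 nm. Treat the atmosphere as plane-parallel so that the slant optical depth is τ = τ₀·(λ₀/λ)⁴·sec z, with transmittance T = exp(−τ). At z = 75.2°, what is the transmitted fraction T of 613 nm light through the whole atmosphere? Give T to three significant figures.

0.784

sec 75.2° = 3.9147.
τ = 0.0960 × (550/613)⁴ × 3.9147 = 0.0960 × 0.6481 × 3.9147 = 0.2435.
T = exp(−0.2435) = 0.7838.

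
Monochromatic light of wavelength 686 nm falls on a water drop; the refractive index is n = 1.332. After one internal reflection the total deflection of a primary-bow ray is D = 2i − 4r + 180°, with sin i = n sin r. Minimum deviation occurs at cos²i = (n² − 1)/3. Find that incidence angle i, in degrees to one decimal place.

cos²i = (1.332² − 1)/3 = (1.77422 − 1)/3 = 0.25807.
cos i = 0.50801, so i = 59.469°.

59.5°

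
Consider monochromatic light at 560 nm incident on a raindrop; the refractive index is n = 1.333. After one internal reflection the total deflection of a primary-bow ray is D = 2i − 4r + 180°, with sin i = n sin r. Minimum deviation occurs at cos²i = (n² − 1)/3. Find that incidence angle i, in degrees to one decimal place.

cos²i = (1.333² − 1)/3 = (1.77689 − 1)/3 = 0.25896.
cos i = 0.50888, so i = 59.410°.

59.4°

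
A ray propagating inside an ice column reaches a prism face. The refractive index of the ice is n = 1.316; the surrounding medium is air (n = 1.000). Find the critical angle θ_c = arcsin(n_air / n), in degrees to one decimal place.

sin θ_c = n_air / n = 1.000 / 1.316 = 0.7599.
θ_c = arcsin(0.7599) = 49.45°.

49.5°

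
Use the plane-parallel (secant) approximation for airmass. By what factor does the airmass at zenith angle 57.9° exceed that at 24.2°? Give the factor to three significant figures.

1.72

X(57.9°)/X(24.2°) = sec 57.9° / sec 24.2° = cos 24.2° / cos 57.9° = 0.9121/0.5314 = 1.7165.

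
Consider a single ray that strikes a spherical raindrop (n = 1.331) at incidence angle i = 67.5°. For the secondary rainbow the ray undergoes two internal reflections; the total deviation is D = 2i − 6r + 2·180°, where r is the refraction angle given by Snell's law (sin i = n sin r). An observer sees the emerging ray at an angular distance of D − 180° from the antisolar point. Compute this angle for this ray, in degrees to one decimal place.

51.3°

sin r = sin 67.5° / 1.331 = 0.9239/1.331 = 0.6941; r = 43.96°.
D = 2·67.5° − 6·43.96° + 2·180° = 135.00° − 263.74° + 360° = 231.26°.
Angle from antisolar point = D − 180° = 51.26°.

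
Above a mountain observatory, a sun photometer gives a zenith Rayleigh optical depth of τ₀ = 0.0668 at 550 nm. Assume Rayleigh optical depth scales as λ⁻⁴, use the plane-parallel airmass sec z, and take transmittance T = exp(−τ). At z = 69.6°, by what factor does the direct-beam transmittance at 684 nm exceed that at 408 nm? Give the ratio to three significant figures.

1.74

Airmass: sec 69.6° = 2.8688.
τ(684 nm) = 0.0668 × (550/684)⁴ × 2.8688 = 0.0668 × 0.4180 × 2.8688 = 0.0801.
τ(408 nm) = 0.0668 × (550/408)⁴ × 2.8688 = 0.0668 × 3.3023 × 2.8688 = 0.6328.
T(684)/T(408) = exp(τ_B − τ_A) = exp(0.5527) = 1.7380.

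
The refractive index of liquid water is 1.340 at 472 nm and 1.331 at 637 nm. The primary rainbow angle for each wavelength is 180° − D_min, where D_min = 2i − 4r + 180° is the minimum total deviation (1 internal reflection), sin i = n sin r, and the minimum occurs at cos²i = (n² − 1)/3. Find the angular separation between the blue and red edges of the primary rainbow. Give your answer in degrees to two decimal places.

1.30°

At 472 nm (n = 1.340): cos²i = 0.26520 → i = 59.004°, r = 39.770°, D_min = 138.929°, rainbow angle = 41.071°.
At 637 nm (n = 1.331): cos²i = 0.25719 → i = 59.527°, r = 40.356°, D_min = 137.630°, rainbow angle = 42.370°.
Angular width = |41.071° − 42.370°| = 1.299°.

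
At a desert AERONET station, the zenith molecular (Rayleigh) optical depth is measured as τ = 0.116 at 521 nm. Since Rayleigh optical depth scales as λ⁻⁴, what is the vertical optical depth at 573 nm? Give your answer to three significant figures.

0.0793

τ(573 nm) = τ(521 nm) × (521/573)⁴ = 0.116 × (0.9092)⁴ = 0.116 × 0.6835 = 0.0793.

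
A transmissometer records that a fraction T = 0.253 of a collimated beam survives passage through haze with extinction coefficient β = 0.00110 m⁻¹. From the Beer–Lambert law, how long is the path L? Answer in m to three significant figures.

Beer–Lambert: T = exp(−βL) ⇒ L = −ln(T)/β = −ln(0.253)/0.00110 = 1.3744/0.00110 = 1249 m.

1250 m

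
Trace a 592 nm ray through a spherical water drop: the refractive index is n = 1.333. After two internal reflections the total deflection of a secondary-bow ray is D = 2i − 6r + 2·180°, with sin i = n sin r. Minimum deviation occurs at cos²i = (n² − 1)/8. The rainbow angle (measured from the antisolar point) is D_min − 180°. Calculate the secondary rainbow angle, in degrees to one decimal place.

cos²i = (1.77689 − 1)/8 = 0.09711; i = arccos(0.31163) = 71.843°.
sin r = sin 71.843°/1.333 = 0.71283; r = 45.466°.
D_min = 2·71.843° − 6·45.466° + 360° = 230.891°.
Rainbow angle = D_min − 180° = 50.891°.

50.9°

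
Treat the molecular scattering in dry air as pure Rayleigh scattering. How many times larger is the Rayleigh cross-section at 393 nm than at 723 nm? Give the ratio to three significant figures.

Rayleigh scattering ∝ λ⁻⁴, so the ratio of coefficients is the inverse fourth power of the wavelength ratio.
σ(393)/σ(723) = (723/393)⁴ = (1.8397)⁴ = 11.45.

11.5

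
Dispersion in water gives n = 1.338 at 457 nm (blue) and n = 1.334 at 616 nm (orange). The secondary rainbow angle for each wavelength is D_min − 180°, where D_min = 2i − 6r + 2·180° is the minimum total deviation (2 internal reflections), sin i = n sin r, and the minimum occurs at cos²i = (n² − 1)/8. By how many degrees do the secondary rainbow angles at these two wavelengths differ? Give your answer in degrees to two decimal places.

At 457 nm (n = 1.338): cos²i = 0.09878 → i = 71.682°, r = 45.195°, D_min = 232.193°, rainbow angle = 52.193°.
At 616 nm (n = 1.334): cos²i = 0.09744 → i = 71.810°, r = 45.411°, D_min = 231.153°, rainbow angle = 51.153°.
Angular width = |52.193° − 51.153°| = 1.040°.

1.04°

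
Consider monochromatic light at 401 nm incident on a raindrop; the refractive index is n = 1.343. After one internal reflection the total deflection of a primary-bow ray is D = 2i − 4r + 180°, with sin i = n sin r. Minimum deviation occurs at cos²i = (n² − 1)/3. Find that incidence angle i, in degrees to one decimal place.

58.8°

cos²i = (1.343² − 1)/3 = (1.80365 − 1)/3 = 0.26788.
cos i = 0.51757, so i = 58.830°.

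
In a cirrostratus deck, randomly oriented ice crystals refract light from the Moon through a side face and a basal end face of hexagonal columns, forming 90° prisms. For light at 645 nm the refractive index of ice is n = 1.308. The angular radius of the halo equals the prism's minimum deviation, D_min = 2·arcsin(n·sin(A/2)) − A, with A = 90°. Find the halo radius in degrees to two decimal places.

n·sin(A/2) = 1.308 × sin 45° = 1.308 × 0.7071 = 0.9249.
D_min = 2·arcsin(0.9249) − 90° = 2 × 67.653° − 90° = 45.305°.

45.31°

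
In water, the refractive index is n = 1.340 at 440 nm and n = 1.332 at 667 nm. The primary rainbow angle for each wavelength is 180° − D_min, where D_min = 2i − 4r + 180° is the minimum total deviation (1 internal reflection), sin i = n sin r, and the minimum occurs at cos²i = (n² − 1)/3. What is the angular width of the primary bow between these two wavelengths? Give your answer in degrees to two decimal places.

At 440 nm (n = 1.340): cos²i = 0.26520 → i = 59.004°, r = 39.770°, D_min = 138.929°, rainbow angle = 41.071°.
At 667 nm (n = 1.332): cos²i = 0.25807 → i = 59.469°, r = 40.290°, D_min = 137.776°, rainbow angle = 42.224°.
Angular width = |41.071° − 42.224°| = 1.153°.

1.15°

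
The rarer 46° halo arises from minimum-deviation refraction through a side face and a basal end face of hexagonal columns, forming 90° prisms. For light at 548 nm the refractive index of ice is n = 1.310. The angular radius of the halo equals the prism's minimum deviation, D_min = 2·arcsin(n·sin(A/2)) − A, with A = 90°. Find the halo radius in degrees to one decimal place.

45.7°

n·sin(A/2) = 1.310 × sin 45° = 1.310 × 0.7071 = 0.9263.
D_min = 2·arcsin(0.9263) − 90° = 2 × 67.867° − 90° = 45.733°.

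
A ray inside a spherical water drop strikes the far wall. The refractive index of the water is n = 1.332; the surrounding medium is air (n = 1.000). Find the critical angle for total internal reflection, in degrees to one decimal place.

48.7°

sin θ_c = n_air / n = 1.000 / 1.332 = 0.7508.
θ_c = arcsin(0.7508) = 48.66°.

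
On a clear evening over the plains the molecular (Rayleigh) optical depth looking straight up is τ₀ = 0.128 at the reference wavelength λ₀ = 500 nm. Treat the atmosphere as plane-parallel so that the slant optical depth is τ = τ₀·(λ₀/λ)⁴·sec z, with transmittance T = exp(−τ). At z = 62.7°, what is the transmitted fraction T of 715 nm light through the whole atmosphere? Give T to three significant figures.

sec 62.7° = 2.1803.
τ = 0.128 × (500/715)⁴ × 2.1803 = 0.128 × 0.2391 × 2.1803 = 0.0667.
T = exp(−0.0667) = 0.9354.

0.935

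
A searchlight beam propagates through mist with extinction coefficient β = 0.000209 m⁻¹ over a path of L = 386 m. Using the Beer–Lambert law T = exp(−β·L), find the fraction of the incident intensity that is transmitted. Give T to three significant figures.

τ = β·L = 0.000209 × 386 = 0.0807.
T = exp(−0.0807) = 0.9225.

0.922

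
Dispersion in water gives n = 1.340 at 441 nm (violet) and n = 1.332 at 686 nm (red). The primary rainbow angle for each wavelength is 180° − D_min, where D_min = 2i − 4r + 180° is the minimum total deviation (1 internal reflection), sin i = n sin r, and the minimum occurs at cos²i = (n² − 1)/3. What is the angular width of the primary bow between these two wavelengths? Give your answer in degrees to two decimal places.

At 441 nm (n = 1.340): cos²i = 0.26520 → i = 59.004°, r = 39.770°, D_min = 138.929°, rainbow angle = 41.071°.
At 686 nm (n = 1.332): cos²i = 0.25807 → i = 59.469°, r = 40.290°, D_min = 137.776°, rainbow angle = 42.224°.
Angular width = |41.071° − 42.224°| = 1.153°.

1.15°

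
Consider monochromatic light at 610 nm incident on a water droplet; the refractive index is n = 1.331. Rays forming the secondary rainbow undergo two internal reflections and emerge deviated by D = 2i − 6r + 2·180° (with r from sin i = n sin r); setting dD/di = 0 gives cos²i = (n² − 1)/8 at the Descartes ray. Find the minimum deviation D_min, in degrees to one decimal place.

230.4°

cos²i = (1.77156 − 1)/8 = 0.09645; i = arccos(0.31056) = 71.907°.
sin r = sin 71.907°/1.331 = 0.71417; r = 45.575°.
D_min = 2·71.907° − 6·45.575° + 360° = 230.365°.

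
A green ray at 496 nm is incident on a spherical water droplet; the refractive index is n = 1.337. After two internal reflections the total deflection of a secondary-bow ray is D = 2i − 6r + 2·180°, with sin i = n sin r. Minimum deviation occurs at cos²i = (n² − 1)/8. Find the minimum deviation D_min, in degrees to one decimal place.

231.9°

cos²i = (1.78757 − 1)/8 = 0.09845; i = arccos(0.31376) = 71.714°.
sin r = sin 71.714°/1.337 = 0.71017; r = 45.249°.
D_min = 2·71.714° − 6·45.249° + 360° = 231.934°.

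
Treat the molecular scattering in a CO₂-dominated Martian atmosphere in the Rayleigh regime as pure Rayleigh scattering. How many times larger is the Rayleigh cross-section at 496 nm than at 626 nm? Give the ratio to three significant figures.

2.54

Rayleigh scattering ∝ λ⁻⁴, so the ratio of coefficients is the inverse fourth power of the wavelength ratio.
σ(496)/σ(626) = (626/496)⁴ = (1.2621)⁴ = 2.537.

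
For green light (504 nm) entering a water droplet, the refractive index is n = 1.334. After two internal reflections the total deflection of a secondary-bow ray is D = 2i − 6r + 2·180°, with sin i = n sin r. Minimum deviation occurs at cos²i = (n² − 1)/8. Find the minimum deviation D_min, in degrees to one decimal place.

231.2°

cos²i = (1.77956 − 1)/8 = 0.09744; i = arccos(0.31216) = 71.810°.
sin r = sin 71.810°/1.334 = 0.71217; r = 45.411°.
D_min = 2·71.810° − 6·45.411° + 360° = 231.153°.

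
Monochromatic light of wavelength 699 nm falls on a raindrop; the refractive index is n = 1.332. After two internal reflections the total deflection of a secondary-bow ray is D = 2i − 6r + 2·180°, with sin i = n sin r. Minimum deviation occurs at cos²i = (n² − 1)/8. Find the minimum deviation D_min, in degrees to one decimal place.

230.6°

cos²i = (1.77422 − 1)/8 = 0.09678; i = arccos(0.31109) = 71.875°.
sin r = sin 71.875°/1.332 = 0.71350; r = 45.520°.
D_min = 2·71.875° − 6·45.520° + 360° = 230.628°.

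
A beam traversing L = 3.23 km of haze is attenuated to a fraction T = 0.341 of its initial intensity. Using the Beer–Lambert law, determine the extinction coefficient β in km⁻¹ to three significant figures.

0.333 km⁻¹

Beer–Lambert: T = exp(−βL) ⇒ β = −ln(T)/L = −ln(0.341)/3.23 = 1.0759/3.23 = 0.3331 km⁻¹.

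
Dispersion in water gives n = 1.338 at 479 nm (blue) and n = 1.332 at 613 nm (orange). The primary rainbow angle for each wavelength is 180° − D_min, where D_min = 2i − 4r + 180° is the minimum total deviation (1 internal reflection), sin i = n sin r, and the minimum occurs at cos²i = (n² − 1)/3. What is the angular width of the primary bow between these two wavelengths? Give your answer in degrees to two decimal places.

0.87°

At 479 nm (n = 1.338): cos²i = 0.26341 → i = 59.120°, r = 39.899°, D_min = 138.643°, rainbow angle = 41.357°.
At 613 nm (n = 1.332): cos²i = 0.25807 → i = 59.469°, r = 40.290°, D_min = 137.776°, rainbow angle = 42.224°.
Angular width = |41.357° − 42.224°| = 0.867°.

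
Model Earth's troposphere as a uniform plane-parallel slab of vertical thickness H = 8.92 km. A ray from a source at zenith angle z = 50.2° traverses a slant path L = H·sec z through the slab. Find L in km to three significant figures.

13.9 km

sec z = 1/cos 50.2° = 1.5622.
L = 8.92 × 1.5622 = 13.935 km.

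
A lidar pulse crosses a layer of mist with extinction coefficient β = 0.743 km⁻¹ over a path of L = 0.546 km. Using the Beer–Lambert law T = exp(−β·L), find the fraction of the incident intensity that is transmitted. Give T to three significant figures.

0.667

τ = β·L = 0.743 × 0.546 = 0.4057.
T = exp(−0.4057) = 0.6665.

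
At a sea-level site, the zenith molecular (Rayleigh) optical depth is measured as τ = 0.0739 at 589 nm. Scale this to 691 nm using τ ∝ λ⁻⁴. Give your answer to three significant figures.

τ(691 nm) = τ(589 nm) × (589/691)⁴ = 0.0739 × (0.8524)⁴ = 0.0739 × 0.5279 = 0.0390.

0.0390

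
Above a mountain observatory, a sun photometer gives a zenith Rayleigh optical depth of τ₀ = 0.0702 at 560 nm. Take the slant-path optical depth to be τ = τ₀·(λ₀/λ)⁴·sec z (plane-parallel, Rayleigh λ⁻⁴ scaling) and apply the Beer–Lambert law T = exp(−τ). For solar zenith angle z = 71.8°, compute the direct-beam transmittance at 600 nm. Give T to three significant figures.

0.843

sec 71.8° = 3.2017.
τ = 0.0702 × (560/600)⁴ × 3.2017 = 0.0702 × 0.7588 × 3.2017 = 0.1706.
T = exp(−0.1706) = 0.8432.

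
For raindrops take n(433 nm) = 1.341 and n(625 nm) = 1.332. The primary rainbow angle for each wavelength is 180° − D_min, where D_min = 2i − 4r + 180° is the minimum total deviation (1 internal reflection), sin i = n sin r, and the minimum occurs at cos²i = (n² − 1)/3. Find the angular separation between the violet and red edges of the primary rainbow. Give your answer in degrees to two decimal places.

1.29°

At 433 nm (n = 1.341): cos²i = 0.26609 → i = 58.946°, r = 39.705°, D_min = 139.071°, rainbow angle = 40.929°.
At 625 nm (n = 1.332): cos²i = 0.25807 → i = 59.469°, r = 40.290°, D_min = 137.776°, rainbow angle = 42.224°.
Angular width = |40.929° − 42.224°| = 1.295°.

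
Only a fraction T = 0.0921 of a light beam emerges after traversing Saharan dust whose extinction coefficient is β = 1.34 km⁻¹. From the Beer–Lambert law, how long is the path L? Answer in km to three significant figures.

1.78 km

Beer–Lambert: T = exp(−βL) ⇒ L = −ln(T)/β = −ln(0.0921)/1.34 = 2.3849/1.34 = 1.78 km.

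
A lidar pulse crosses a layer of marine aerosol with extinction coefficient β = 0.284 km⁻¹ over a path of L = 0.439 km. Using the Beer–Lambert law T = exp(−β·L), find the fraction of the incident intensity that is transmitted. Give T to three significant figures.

τ = β·L = 0.284 × 0.439 = 0.1247.
T = exp(−0.1247) = 0.8828.

0.883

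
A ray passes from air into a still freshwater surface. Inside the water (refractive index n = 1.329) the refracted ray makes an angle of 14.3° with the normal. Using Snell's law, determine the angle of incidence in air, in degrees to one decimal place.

Snell: sin θ_i = n · sin θ_r = 1.329 × sin 14.3° = 1.329 × 0.2470 = 0.3283.
θ_i = arcsin(0.3283) = 19.16°.

19.2°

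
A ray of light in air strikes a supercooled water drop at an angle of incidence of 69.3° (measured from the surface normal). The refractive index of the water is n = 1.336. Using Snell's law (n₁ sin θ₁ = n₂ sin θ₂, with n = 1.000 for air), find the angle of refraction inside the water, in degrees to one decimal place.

44.4°

Snell: sin θ_r = sin θ_i / n = sin 69.3° / 1.336 = 0.9354 / 1.336 = 0.7002.
θ_r = arcsin(0.7002) = 44.44°.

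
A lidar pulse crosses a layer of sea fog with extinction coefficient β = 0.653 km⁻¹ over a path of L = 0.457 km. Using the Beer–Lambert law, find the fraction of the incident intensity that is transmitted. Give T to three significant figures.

τ = β·L = 0.653 × 0.457 = 0.2984.
T = exp(−0.2984) = 0.7420.

0.742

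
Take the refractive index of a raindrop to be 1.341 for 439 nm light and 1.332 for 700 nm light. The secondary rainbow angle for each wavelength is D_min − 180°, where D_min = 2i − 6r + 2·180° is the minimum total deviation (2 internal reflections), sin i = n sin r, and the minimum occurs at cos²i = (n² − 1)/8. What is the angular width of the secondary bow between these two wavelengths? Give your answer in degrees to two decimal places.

2.34°

At 439 nm (n = 1.341): cos²i = 0.09979 → i = 71.586°, r = 45.034°, D_min = 232.966°, rainbow angle = 52.966°.
At 700 nm (n = 1.332): cos²i = 0.09678 → i = 71.875°, r = 45.520°, D_min = 230.628°, rainbow angle = 50.628°.
Angular width = |52.966° − 50.628°| = 2.337°.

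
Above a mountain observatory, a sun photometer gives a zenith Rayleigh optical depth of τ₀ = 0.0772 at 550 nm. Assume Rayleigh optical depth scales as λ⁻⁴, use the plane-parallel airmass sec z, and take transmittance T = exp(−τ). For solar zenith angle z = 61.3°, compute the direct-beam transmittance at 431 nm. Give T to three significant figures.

sec 61.3° = 2.0824.
τ = 0.0772 × (550/431)⁴ × 2.0824 = 0.0772 × 2.6518 × 2.0824 = 0.4263.
T = exp(−0.4263) = 0.6529.

0.653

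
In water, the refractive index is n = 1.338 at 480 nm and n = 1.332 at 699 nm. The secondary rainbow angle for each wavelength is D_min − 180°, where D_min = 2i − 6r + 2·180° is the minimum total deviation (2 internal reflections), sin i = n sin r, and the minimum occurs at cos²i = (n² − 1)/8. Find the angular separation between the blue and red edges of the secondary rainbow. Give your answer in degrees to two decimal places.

At 480 nm (n = 1.338): cos²i = 0.09878 → i = 71.682°, r = 45.195°, D_min = 232.193°, rainbow angle = 52.193°.
At 699 nm (n = 1.332): cos²i = 0.09678 → i = 71.875°, r = 45.520°, D_min = 230.628°, rainbow angle = 50.628°.
Angular width = |52.193° − 50.628°| = 1.564°.

1.56°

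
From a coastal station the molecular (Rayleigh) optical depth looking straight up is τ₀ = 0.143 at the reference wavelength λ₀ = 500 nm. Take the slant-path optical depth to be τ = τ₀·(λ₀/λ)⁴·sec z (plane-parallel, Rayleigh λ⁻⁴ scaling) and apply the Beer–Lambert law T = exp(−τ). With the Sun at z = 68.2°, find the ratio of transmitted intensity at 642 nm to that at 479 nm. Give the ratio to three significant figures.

Airmass: sec 68.2° = 2.6927.
τ(642 nm) = 0.143 × (500/642)⁴ × 2.6927 = 0.143 × 0.3679 × 2.6927 = 0.1417.
τ(479 nm) = 0.143 × (500/479)⁴ × 2.6927 = 0.143 × 1.1872 × 2.6927 = 0.4572.
T(642)/T(479) = exp(τ_B − τ_A) = exp(0.3155) = 1.3709.

1.37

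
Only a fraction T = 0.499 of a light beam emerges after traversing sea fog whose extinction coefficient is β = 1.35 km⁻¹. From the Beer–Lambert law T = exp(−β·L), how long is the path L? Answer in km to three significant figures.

0.515 km

Beer–Lambert: T = exp(−βL) ⇒ L = −ln(T)/β = −ln(0.499)/1.35 = 0.6951/1.35 = 0.5149 km.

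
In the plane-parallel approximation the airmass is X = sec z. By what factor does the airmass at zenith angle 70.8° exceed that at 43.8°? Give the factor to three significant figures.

X(70.8°)/X(43.8°) = sec 70.8° / sec 43.8° = cos 43.8° / cos 70.8° = 0.7218/0.3289 = 2.1947.

2.19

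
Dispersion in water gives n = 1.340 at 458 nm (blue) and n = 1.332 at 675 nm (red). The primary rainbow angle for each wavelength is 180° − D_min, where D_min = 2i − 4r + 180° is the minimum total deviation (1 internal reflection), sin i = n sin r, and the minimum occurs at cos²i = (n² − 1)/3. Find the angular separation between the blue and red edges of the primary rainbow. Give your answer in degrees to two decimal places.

At 458 nm (n = 1.340): cos²i = 0.26520 → i = 59.004°, r = 39.770°, D_min = 138.929°, rainbow angle = 41.071°.
At 675 nm (n = 1.332): cos²i = 0.25807 → i = 59.469°, r = 40.290°, D_min = 137.776°, rainbow angle = 42.224°.
Angular width = |41.071° − 42.224°| = 1.153°.

1.15°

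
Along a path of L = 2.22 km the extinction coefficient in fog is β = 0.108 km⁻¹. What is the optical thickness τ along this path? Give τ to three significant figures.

0.240

τ = β·L = 0.108 × 2.22 = 0.2398.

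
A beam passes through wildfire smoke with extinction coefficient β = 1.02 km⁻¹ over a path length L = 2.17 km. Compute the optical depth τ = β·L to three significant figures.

2.21

τ = β·L = 1.02 × 2.17 = 2.2134.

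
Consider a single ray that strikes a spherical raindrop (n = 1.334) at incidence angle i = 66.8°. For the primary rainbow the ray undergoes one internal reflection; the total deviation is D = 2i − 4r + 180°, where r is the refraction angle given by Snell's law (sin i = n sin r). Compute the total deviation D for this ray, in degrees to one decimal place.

sin r = sin 66.8° / 1.334 = 0.9191/1.334 = 0.6890; r = 43.55°.
D = 2·66.8° − 4·43.55° + 180° = 133.60° − 174.21° + 180° = 139.39°.

139.4°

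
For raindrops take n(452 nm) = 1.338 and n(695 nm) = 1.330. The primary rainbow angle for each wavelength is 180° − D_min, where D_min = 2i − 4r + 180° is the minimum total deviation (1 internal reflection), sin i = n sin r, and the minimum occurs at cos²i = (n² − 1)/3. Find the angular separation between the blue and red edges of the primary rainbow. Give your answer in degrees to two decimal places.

1.16°

At 452 nm (n = 1.338): cos²i = 0.26341 → i = 59.120°, r = 39.899°, D_min = 138.643°, rainbow angle = 41.357°.
At 695 nm (n = 1.330): cos²i = 0.25630 → i = 59.585°, r = 40.422°, D_min = 137.484°, rainbow angle = 42.516°.
Angular width = |41.357° − 42.516°| = 1.160°.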